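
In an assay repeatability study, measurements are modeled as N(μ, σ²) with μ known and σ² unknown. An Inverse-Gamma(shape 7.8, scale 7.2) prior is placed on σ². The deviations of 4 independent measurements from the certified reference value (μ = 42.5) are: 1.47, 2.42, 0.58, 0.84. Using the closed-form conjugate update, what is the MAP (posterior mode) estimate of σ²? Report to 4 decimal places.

1.0861

With known mean μ and an Inverse-Gamma(α, β) prior on σ², the Normal likelihood is conjugate: posterior is Inv-Gamma(α + n/2, β + Σ(xᵢ−μ)²/2).
Σ(xᵢ−μ)² = (1.47)² + (2.42)² + (0.58)² + (0.84)² = 9.0593.
Posterior: Inv-Gamma(7.8 + 4/2, 7.2 + 9.0593/2) = Inv-Gamma(9.80, 11.72965).
Mode = β/(α+1) = 11.72965/10.80 = 1.0861.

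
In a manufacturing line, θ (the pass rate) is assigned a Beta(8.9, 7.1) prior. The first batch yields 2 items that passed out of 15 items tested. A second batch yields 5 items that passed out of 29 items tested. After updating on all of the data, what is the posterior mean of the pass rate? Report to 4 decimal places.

The Beta prior is conjugate to a Binomial/Bernoulli likelihood; the update adds successes to α and failures to β.
After batch 1: Beta(8.9+2, 7.1+13) = Beta(10.9, 20.1).
After batch 2: Beta(10.9+5, 20.1+24) = Beta(15.9, 44.1).
Posterior mean = α/(α+β) = 15.9/60.0 = 0.2650.

0.2650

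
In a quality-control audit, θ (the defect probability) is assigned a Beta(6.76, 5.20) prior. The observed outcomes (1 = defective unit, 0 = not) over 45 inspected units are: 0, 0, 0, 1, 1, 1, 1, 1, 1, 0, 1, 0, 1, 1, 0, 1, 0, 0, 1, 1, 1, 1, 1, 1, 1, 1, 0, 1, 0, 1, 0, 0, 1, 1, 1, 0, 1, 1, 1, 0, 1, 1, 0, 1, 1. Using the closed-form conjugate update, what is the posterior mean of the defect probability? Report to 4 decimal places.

The Beta prior is conjugate to a Binomial/Bernoulli likelihood; the update adds successes to α and failures to β.
Posterior: Beta(α+k, β+n−k) = Beta(6.76+30, 5.20+15) = Beta(36.76, 20.20).
Posterior mean = α/(α+β) = 36.76/56.96 = 0.6454.

0.6454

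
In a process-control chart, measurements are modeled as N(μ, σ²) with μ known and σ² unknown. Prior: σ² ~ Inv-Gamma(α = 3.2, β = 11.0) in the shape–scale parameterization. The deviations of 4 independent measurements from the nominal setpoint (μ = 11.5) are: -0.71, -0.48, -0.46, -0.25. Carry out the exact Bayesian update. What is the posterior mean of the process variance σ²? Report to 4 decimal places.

2.7391

With known mean μ and an Inverse-Gamma(α, β) prior on σ², the Normal likelihood is conjugate: posterior is Inv-Gamma(α + n/2, β + Σ(xᵢ−μ)²/2).
Σ(xᵢ−μ)² = (-0.71)² + (-0.48)² + (-0.46)² + (-0.25)² = 1.0086.
Posterior: Inv-Gamma(3.2 + 4/2, 11.0 + 1.0086/2) = Inv-Gamma(5.20, 11.50430).
E[σ²|data] = β/(α−1) = 11.50430/4.20 = 2.7391.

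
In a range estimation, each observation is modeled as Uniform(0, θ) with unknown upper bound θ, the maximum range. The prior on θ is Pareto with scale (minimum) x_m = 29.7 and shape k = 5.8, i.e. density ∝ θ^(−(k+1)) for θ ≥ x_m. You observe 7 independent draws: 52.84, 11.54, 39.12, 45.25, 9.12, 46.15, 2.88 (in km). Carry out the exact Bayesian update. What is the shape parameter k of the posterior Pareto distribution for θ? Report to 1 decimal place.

A Pareto(scale x_m, shape k) prior on the upper bound θ of Uniform(0, θ) is conjugate: posterior is Pareto(max(x_m, max xᵢ), k + n).
Sample maximum = 52.84; prior scale x_m = 29.7 → posterior scale = max = 52.84.
Posterior shape = 5.8 + 7 = 12.8.
Posterior shape k = 12.8.

12.8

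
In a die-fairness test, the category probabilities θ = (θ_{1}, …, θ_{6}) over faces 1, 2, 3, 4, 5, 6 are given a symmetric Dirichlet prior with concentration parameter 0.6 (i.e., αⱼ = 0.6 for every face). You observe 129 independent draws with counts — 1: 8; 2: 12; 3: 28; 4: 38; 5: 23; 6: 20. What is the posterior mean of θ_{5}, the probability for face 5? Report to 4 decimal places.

The Dirichlet prior is conjugate to the Multinomial likelihood: each posterior αⱼ = prior αⱼ + observed count nⱼ.
Posterior concentration: (8.6, 12.6, 28.6, 38.6, 23.6, 20.6), total = 132.6.
E[θ_{5}|data] = α_{5}/Σα = 23.6/132.6 = 0.1780.

0.1780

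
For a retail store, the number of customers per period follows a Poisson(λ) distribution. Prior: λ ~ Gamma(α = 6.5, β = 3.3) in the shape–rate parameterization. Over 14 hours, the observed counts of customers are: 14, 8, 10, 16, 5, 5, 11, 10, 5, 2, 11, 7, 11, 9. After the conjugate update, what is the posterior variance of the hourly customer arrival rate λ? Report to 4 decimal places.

0.4360

With a Gamma(shape α, rate β) prior, the Poisson likelihood is conjugate: the posterior is Gamma(α + ΣXᵢ, β + n).
Sum of counts S = 124 over n = 14 hours.
Posterior: Gamma(α+S, β+n) = Gamma(6.5+124, 3.3+14) = Gamma(130.5, 17.3).
Var = α/β² = 130.5/17.3² = 0.4360.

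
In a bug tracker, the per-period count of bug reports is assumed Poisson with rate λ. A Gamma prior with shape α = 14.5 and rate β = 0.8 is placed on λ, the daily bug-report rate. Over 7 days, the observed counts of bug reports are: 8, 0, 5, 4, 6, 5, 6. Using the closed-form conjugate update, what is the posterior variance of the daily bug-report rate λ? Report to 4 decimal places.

0.7972

With a Gamma(shape α, rate β) prior, the Poisson likelihood is conjugate: the posterior is Gamma(α + ΣXᵢ, β + n).
Sum of counts S = 34 over n = 7 days.
Posterior: Gamma(α+S, β+n) = Gamma(14.5+34, 0.8+7) = Gamma(48.5, 7.8).
Var = α/β² = 48.5/7.8² = 0.7972.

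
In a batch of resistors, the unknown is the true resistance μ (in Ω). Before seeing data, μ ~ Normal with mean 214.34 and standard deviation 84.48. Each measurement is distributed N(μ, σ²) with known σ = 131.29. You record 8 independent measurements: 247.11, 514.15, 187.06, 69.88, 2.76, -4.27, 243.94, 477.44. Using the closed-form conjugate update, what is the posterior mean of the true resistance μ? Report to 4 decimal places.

For Normal data with known variance σ², a Normal(μ₀, σ₀²) prior on μ is conjugate. Posterior precision = 1/σ₀² + n/σ²; posterior mean is the precision-weighted average of μ₀ and x̄.
Σxᵢ = 247.11 + 514.15 + 187.06 + 69.88 + 2.76 + (-4.27) + 243.94 + 477.44 = 1738.07, so n·x̄ = 1738.07.
σ₀² = 84.48² = 7136.8704, σ² = 131.29² = 17237.0641; σ² + n·σ₀² = 17237.0641 + 8·7136.8704 = 74332.0273.
Posterior mean = (μ₀/σ₀² + n·x̄/σ²)/(1/σ₀² + n/σ²) = (σ²·μ₀ + σ₀²·n·x̄)/(σ² + n·σ₀²) = (17237.0641·214.34 + 7136.8704·1738.07)/74332.0273 = 16098972.655322/74332.0273 = 216.5819.

216.5819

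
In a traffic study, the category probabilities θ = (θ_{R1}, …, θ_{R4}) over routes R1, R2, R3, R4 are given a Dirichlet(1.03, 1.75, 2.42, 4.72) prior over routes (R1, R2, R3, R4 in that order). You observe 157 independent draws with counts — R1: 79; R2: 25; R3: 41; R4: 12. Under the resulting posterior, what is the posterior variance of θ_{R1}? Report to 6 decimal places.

0.001486

The Dirichlet prior is conjugate to the Multinomial likelihood: each posterior αⱼ = prior αⱼ + observed count nⱼ.
Posterior concentration: (80.03, 26.75, 43.42, 16.72), total = 166.92.
Var[θ_j] = α_j(Σα−α_j)/((Σα)²(Σα+1)) = 80.03·86.89/(166.92²·167.92) = 0.001486.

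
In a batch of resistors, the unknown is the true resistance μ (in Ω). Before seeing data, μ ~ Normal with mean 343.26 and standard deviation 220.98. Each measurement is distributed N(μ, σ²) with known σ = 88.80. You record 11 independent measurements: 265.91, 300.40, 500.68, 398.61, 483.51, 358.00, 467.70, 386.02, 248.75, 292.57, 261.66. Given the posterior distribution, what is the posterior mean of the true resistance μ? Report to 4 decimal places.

360.0992

For Normal data with known variance σ², a Normal(μ₀, σ₀²) prior on μ is conjugate. Posterior precision = 1/σ₀² + n/σ²; posterior mean is the precision-weighted average of μ₀ and x̄.
Σxᵢ = 265.91 + 300.40 + 500.68 + 398.61 + 483.51 + 358.00 + 467.70 + 386.02 + 248.75 + 292.57 + 261.66 = 3963.81, so n·x̄ = 3963.81.
σ₀² = 220.98² = 48832.1604, σ² = 88.80² = 7885.44; σ² + n·σ₀² = 7885.44 + 11·48832.1604 = 545039.2044.
Posterior mean = (μ₀/σ₀² + n·x̄/σ²)/(1/σ₀² + n/σ²) = (σ²·μ₀ + σ₀²·n·x̄)/(σ² + n·σ₀²) = (7885.44·343.26 + 48832.1604·3963.81)/545039.2044 = 196268161.849524/545039.2044 = 360.0992.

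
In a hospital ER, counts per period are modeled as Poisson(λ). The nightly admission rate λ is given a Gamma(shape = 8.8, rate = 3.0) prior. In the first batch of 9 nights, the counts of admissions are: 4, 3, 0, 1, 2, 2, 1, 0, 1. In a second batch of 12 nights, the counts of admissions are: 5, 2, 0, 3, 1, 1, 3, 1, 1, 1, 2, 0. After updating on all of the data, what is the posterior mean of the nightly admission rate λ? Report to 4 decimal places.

1.7833

With a Gamma(shape α, rate β) prior, the Poisson likelihood is conjugate: the posterior is Gamma(α + ΣXᵢ, β + n).
Batch 1: sum of counts S = 14 over n = 9 nights.
After batch 1: Gamma(α+S, β+n) = Gamma(8.8+14, 3.0+9) = Gamma(22.8, 12.0).
Batch 2: sum of counts S = 20 over n = 12 nights.
After batch 2: Gamma(α+S, β+n) = Gamma(22.8+20, 12.0+12) = Gamma(42.8, 24.0).
Posterior mean = α/β = 42.8/24.0 = 1.7833.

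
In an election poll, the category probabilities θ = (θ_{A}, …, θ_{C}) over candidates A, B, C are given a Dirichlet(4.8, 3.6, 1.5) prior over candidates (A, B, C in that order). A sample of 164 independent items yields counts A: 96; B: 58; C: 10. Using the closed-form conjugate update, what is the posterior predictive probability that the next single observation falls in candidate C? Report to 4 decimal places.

0.0661

The Dirichlet prior is conjugate to the Multinomial likelihood: each posterior αⱼ = prior αⱼ + observed count nⱼ.
Posterior concentration: (100.8, 61.6, 11.5), total = 173.9.
P(next = C | data) = α_{C}/Σα = 0.0661.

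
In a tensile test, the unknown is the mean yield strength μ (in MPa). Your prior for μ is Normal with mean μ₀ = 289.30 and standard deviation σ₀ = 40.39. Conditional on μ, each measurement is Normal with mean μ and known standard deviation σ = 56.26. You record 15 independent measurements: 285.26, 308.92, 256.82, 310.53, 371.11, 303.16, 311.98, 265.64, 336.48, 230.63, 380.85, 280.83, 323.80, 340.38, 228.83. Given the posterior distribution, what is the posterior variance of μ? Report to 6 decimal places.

186.844501

For Normal data with known variance σ², a Normal(μ₀, σ₀²) prior on μ is conjugate. Posterior precision = 1/σ₀² + n/σ²; posterior mean is the precision-weighted average of μ₀ and x̄.
σ₀² = 40.39² = 1631.3521, σ² = 56.26² = 3165.1876; σ² + n·σ₀² = 3165.1876 + 15·1631.3521 = 27635.4691.
Posterior precision = 1/σ₀² + n/σ² = 1/1631.3521 + 15/3165.1876 = (σ² + n·σ₀²)/(σ₀²σ²) = 27635.4691/(1631.3521·3165.1876); posterior variance σₙ² = σ₀²σ²/(σ² + n·σ₀²) = 1631.3521·3165.1876/27635.4691 = 186.844501.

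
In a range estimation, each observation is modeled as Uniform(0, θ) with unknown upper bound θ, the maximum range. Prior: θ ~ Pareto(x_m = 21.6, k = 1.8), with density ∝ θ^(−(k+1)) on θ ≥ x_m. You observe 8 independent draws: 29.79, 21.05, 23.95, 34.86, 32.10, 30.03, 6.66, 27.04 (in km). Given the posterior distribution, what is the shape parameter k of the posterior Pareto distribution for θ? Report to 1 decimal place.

A Pareto(scale x_m, shape k) prior on the upper bound θ of Uniform(0, θ) is conjugate: posterior is Pareto(max(x_m, max xᵢ), k + n).
Sample maximum = 34.86; prior scale x_m = 21.6 → posterior scale = max = 34.86.
Posterior shape = 1.8 + 8 = 9.8.
Posterior shape k = 9.8.

9.8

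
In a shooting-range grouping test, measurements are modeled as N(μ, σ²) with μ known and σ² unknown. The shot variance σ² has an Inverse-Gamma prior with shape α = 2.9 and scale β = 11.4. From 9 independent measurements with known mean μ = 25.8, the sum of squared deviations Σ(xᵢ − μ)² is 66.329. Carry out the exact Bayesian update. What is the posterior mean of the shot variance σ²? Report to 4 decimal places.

With known mean μ and an Inverse-Gamma(α, β) prior on σ², the Normal likelihood is conjugate: posterior is Inv-Gamma(α + n/2, β + Σ(xᵢ−μ)²/2).
Posterior: Inv-Gamma(2.9 + 9/2, 11.4 + 66.329/2) = Inv-Gamma(7.40, 44.5645).
E[σ²|data] = β/(α−1) = 44.5645/6.40 = 6.9632.

6.9632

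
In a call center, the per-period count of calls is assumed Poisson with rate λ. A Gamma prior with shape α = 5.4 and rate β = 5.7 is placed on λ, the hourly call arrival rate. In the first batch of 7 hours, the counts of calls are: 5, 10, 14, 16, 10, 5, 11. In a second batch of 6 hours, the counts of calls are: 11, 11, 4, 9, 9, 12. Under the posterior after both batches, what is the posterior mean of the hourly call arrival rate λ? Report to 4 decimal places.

7.0802

With a Gamma(shape α, rate β) prior, the Poisson likelihood is conjugate: the posterior is Gamma(α + ΣXᵢ, β + n).
Batch 1: sum of counts S = 71 over n = 7 hours.
After batch 1: Gamma(α+S, β+n) = Gamma(5.4+71, 5.7+7) = Gamma(76.4, 12.7).
Batch 2: sum of counts S = 56 over n = 6 hours.
After batch 2: Gamma(α+S, β+n) = Gamma(76.4+56, 12.7+6) = Gamma(132.4, 18.7).
Posterior mean = α/β = 132.4/18.7 = 7.0802.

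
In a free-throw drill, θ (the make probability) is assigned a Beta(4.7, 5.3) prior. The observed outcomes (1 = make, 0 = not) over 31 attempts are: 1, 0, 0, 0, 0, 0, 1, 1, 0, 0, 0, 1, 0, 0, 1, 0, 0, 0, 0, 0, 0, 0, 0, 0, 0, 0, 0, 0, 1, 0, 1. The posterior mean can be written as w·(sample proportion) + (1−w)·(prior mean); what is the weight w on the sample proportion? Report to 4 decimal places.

The Beta prior is conjugate to a Binomial/Bernoulli likelihood; the update adds successes to α and failures to β.
Posterior mean = (α₀+k)/(α₀+β₀+n) = [n/(α₀+β₀+n)]·(k/n) + [(α₀+β₀)/(α₀+β₀+n)]·α₀/(α₀+β₀), so only n and the prior enter the weight.
The weight on the data is w = n/(α₀+β₀+n) = 31/(4.7+5.3+31) = 31/41.0 = 0.7561.

0.7561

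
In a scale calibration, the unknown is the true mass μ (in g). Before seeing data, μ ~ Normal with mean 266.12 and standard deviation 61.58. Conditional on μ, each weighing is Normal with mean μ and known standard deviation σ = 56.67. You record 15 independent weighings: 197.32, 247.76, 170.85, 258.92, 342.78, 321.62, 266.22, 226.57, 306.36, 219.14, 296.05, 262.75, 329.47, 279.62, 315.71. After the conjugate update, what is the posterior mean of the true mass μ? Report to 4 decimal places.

For Normal data with known variance σ², a Normal(μ₀, σ₀²) prior on μ is conjugate. Posterior precision = 1/σ₀² + n/σ²; posterior mean is the precision-weighted average of μ₀ and x̄.
Σxᵢ = 197.32 + 247.76 + 170.85 + 258.92 + 342.78 + 321.62 + 266.22 + 226.57 + 306.36 + 219.14 + 296.05 + 262.75 + 329.47 + 279.62 + 315.71 = 4041.14, so n·x̄ = 4041.14.
σ₀² = 61.58² = 3792.0964, σ² = 56.67² = 3211.4889; σ² + n·σ₀² = 3211.4889 + 15·3792.0964 = 60092.9349.
Posterior mean = (μ₀/σ₀² + n·x̄/σ²)/(1/σ₀² + n/σ²) = (σ²·μ₀ + σ₀²·n·x̄)/(σ² + n·σ₀²) = (3211.4889·266.12 + 3792.0964·4041.14)/60092.9349 = 16179033.871964/60092.9349 = 269.2335.

269.2335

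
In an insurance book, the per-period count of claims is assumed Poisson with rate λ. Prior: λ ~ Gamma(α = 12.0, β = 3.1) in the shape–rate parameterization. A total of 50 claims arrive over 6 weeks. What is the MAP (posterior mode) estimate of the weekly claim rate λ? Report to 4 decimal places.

With a Gamma(shape α, rate β) prior, the Poisson likelihood is conjugate: the posterior is Gamma(α + ΣXᵢ, β + n).
Posterior: Gamma(α+S, β+n) = Gamma(12.0+50, 3.1+6) = Gamma(62.0, 9.1).
Mode of Gamma(α,β) for α≥1 is (α−1)/β = 61.0/9.1 = 6.7033.

6.7033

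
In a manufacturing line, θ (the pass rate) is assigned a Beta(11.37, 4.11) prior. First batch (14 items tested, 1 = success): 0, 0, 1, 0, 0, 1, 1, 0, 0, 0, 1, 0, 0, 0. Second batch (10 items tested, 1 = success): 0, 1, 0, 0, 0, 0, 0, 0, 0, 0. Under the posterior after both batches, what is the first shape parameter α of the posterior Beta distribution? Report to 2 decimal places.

The Beta prior is conjugate to a Binomial/Bernoulli likelihood; the update adds successes to α and failures to β.
After batch 1: Beta(11.37+4, 4.11+10) = Beta(15.37, 14.11).
After batch 2: Beta(15.37+1, 14.11+9) = Beta(16.37, 23.11).
Posterior α = 16.37.

16.37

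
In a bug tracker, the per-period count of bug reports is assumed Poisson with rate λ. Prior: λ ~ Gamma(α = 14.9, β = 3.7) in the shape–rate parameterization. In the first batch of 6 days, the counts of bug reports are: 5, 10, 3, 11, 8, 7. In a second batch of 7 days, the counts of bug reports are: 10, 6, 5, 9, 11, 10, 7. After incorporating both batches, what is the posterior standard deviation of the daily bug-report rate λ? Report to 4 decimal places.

0.6474

With a Gamma(shape α, rate β) prior, the Poisson likelihood is conjugate: the posterior is Gamma(α + ΣXᵢ, β + n).
Batch 1: sum of counts S = 44 over n = 6 days.
After batch 1: Gamma(α+S, β+n) = Gamma(14.9+44, 3.7+6) = Gamma(58.9, 9.7).
Batch 2: sum of counts S = 58 over n = 7 days.
After batch 2: Gamma(α+S, β+n) = Gamma(58.9+58, 9.7+7) = Gamma(116.9, 16.7).
SD = √α/β = √116.9/16.7 = 0.6474.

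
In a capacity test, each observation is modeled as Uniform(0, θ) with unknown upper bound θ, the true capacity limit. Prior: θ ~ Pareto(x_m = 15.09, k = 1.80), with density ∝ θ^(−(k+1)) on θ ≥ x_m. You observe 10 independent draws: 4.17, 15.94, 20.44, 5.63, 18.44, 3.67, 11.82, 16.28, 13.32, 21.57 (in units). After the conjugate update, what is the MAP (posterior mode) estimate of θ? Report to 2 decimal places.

A Pareto(scale x_m, shape k) prior on the upper bound θ of Uniform(0, θ) is conjugate: posterior is Pareto(max(x_m, max xᵢ), k + n).
Sample maximum = 21.57; prior scale x_m = 15.09 → posterior scale = max = 21.57.
Posterior shape = 1.80 + 10 = 11.80.
The Pareto density is decreasing on [x_m, ∞), so the mode is x_m = 21.57.

21.57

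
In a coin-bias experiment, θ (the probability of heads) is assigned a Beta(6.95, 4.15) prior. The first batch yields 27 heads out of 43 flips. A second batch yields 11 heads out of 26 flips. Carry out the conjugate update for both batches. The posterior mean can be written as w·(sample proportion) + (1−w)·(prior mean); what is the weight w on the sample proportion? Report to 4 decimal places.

The Beta prior is conjugate to a Binomial/Bernoulli likelihood; the update adds successes to α and failures to β.
Total number of flips: n = 43 + 26 = 69.
Posterior mean = (α₀+k)/(α₀+β₀+n) = [n/(α₀+β₀+n)]·(k/n) + [(α₀+β₀)/(α₀+β₀+n)]·α₀/(α₀+β₀), so only n and the prior enter the weight.
The weight on the data is w = n/(α₀+β₀+n) = 69/(6.95+4.15+69) = 69/80.10 = 0.8614.

0.8614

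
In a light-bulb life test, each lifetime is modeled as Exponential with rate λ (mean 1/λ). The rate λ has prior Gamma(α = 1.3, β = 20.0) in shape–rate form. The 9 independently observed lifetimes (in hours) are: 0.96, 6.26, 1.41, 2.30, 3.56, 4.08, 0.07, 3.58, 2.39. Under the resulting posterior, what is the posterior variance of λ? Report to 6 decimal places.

0.005176

With a Gamma(shape α, rate β) prior on the exponential rate λ, the posterior after n observations with total T = Σxᵢ is Gamma(α+n, β+T).
Sum of observations T = 24.61 hours; n = 9.
Posterior: Gamma(1.3+9, 20.0+24.61) = Gamma(10.3, 44.61).
Var = α/β² = 0.005176.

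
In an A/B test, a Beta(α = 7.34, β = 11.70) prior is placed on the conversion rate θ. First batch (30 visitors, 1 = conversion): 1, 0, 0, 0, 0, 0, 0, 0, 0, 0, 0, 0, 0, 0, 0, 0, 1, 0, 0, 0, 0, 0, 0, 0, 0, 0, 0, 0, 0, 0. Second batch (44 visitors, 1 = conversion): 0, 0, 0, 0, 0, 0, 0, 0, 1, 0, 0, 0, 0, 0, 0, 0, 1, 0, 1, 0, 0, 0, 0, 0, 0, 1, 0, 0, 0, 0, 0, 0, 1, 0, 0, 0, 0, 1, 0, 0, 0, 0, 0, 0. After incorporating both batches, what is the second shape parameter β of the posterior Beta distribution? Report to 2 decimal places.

77.70

The Beta prior is conjugate to a Binomial/Bernoulli likelihood; the update adds successes to α and failures to β.
After batch 1: Beta(7.34+2, 11.70+28) = Beta(9.34, 39.70).
After batch 2: Beta(9.34+6, 39.70+38) = Beta(15.34, 77.70).
Posterior β = 77.70.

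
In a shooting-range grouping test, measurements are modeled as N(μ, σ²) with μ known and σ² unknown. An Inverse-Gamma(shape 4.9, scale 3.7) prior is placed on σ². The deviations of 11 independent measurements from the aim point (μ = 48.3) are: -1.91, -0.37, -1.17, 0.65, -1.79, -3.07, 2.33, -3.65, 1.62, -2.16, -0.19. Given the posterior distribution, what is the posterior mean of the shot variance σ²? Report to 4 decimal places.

2.7491

With known mean μ and an Inverse-Gamma(α, β) prior on σ², the Normal likelihood is conjugate: posterior is Inv-Gamma(α + n/2, β + Σ(xᵢ−μ)²/2).
Σ(xᵢ−μ)² = (-1.91)² + (-0.37)² + (-1.17)² + (0.65)² + (-1.79)² + (-3.07)² + (2.33)² + (-3.65)² + (1.62)² + (-2.16)² + (-0.19)² = 44.2829.
Posterior: Inv-Gamma(4.9 + 11/2, 3.7 + 44.2829/2) = Inv-Gamma(10.40, 25.84145).
E[σ²|data] = β/(α−1) = 25.84145/9.40 = 2.7491.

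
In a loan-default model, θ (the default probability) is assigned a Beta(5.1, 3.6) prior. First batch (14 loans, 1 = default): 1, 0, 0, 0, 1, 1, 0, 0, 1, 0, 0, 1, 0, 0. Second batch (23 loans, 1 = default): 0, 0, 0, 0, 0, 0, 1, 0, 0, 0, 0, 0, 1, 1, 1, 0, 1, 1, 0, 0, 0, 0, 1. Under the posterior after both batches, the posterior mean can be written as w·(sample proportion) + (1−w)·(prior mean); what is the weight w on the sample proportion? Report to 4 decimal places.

The Beta prior is conjugate to a Binomial/Bernoulli likelihood; the update adds successes to α and failures to β.
Total number of loans: n = 14 + 23 = 37.
Posterior mean = (α₀+k)/(α₀+β₀+n) = [n/(α₀+β₀+n)]·(k/n) + [(α₀+β₀)/(α₀+β₀+n)]·α₀/(α₀+β₀), so only n and the prior enter the weight.
The weight on the data is w = n/(α₀+β₀+n) = 37/(5.1+3.6+37) = 37/45.7 = 0.8096.

0.8096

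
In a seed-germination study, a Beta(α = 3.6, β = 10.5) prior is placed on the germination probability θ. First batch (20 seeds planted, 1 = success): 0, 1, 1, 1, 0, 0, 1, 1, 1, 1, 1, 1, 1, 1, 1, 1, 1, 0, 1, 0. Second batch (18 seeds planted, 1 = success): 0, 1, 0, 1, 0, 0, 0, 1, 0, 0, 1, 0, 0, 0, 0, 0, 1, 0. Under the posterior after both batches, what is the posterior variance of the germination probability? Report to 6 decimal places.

0.004666

The Beta prior is conjugate to a Binomial/Bernoulli likelihood; the update adds successes to α and failures to β.
After batch 1: Beta(3.6+15, 10.5+5) = Beta(18.6, 15.5).
After batch 2: Beta(18.6+5, 15.5+13) = Beta(23.6, 28.5).
Var = αβ/((α+β)²(α+β+1)) = 23.6·28.5/(52.1²·53.1) = 0.004666.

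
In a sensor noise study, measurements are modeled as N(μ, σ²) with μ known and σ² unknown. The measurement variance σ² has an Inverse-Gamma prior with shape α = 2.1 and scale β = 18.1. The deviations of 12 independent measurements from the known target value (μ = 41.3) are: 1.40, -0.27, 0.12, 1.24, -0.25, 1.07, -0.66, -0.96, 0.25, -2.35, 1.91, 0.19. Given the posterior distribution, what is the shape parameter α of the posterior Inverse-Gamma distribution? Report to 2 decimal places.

With known mean μ and an Inverse-Gamma(α, β) prior on σ², the Normal likelihood is conjugate: posterior is Inv-Gamma(α + n/2, β + Σ(xᵢ−μ)²/2).
Σ(xᵢ−μ)² = (1.40)² + (-0.27)² + (0.12)² + (1.24)² + (-0.25)² + (1.07)² + (-0.66)² + (-0.96)² + (0.25)² + (-2.35)² + (1.91)² + (0.19)² = 15.4187.
Posterior: Inv-Gamma(2.1 + 12/2, 18.1 + 15.4187/2) = Inv-Gamma(8.10, 25.80935).
Posterior α = 8.10.

8.10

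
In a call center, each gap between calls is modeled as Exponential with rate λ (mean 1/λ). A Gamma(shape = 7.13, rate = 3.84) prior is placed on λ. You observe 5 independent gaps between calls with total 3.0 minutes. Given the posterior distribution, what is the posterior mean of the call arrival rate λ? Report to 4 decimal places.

1.7734

With a Gamma(shape α, rate β) prior on the exponential rate λ, the posterior after n observations with total T = Σxᵢ is Gamma(α+n, β+T).
Posterior: Gamma(7.13+5, 3.84+3.0) = Gamma(12.13, 6.84).
Posterior mean of λ = α/β = 12.13/6.84 = 1.7734.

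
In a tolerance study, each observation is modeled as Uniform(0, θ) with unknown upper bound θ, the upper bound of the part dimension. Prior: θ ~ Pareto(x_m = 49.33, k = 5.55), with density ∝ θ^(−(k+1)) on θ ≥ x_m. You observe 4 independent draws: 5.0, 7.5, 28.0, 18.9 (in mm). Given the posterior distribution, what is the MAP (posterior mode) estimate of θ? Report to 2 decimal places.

A Pareto(scale x_m, shape k) prior on the upper bound θ of Uniform(0, θ) is conjugate: posterior is Pareto(max(x_m, max xᵢ), k + n).
Sample maximum = 28.0; prior scale x_m = 49.33 → posterior scale = max = 49.33.
Posterior shape = 5.55 + 4 = 9.55.
The Pareto density is decreasing on [x_m, ∞), so the mode is x_m = 49.33.

49.33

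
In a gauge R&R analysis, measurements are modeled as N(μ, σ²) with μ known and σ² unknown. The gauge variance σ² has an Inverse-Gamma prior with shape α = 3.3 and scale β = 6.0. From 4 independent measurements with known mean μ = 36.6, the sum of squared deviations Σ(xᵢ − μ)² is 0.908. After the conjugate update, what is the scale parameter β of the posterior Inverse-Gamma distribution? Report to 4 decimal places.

6.4540

With known mean μ and an Inverse-Gamma(α, β) prior on σ², the Normal likelihood is conjugate: posterior is Inv-Gamma(α + n/2, β + Σ(xᵢ−μ)²/2).
Posterior: Inv-Gamma(3.3 + 4/2, 6.0 + 0.908/2) = Inv-Gamma(5.30, 6.4540).
Posterior β = 6.4540.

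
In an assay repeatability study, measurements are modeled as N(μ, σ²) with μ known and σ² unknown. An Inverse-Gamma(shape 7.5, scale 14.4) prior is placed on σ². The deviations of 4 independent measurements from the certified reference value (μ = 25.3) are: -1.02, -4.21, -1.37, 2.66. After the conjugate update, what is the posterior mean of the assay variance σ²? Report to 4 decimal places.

3.3245

With known mean μ and an Inverse-Gamma(α, β) prior on σ², the Normal likelihood is conjugate: posterior is Inv-Gamma(α + n/2, β + Σ(xᵢ−μ)²/2).
Σ(xᵢ−μ)² = (-1.02)² + (-4.21)² + (-1.37)² + (2.66)² = 27.7170.
Posterior: Inv-Gamma(7.5 + 4/2, 14.4 + 27.7170/2) = Inv-Gamma(9.50, 28.25850).
E[σ²|data] = β/(α−1) = 28.25850/8.50 = 3.3245.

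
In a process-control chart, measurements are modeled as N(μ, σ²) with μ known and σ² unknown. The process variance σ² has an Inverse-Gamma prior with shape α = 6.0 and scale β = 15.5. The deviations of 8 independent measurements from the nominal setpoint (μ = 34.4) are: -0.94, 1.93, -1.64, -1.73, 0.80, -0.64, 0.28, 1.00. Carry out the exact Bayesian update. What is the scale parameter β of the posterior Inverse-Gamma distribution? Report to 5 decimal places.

With known mean μ and an Inverse-Gamma(α, β) prior on σ², the Normal likelihood is conjugate: posterior is Inv-Gamma(α + n/2, β + Σ(xᵢ−μ)²/2).
Σ(xᵢ−μ)² = (-0.94)² + (1.93)² + (-1.64)² + (-1.73)² + (0.80)² + (-0.64)² + (0.28)² + (1.00)² = 12.4190.
Posterior: Inv-Gamma(6.0 + 8/2, 15.5 + 12.4190/2) = Inv-Gamma(10.00, 21.70950).
Posterior β = 21.70950.

21.70950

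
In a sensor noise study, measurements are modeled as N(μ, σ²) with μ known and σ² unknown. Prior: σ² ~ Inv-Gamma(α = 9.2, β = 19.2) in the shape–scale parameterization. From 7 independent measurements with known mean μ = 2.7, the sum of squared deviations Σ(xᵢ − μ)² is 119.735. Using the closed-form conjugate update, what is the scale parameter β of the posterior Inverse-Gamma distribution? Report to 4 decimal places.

With known mean μ and an Inverse-Gamma(α, β) prior on σ², the Normal likelihood is conjugate: posterior is Inv-Gamma(α + n/2, β + Σ(xᵢ−μ)²/2).
Posterior: Inv-Gamma(9.2 + 7/2, 19.2 + 119.735/2) = Inv-Gamma(12.70, 79.0675).
Posterior β = 79.0675.

79.0675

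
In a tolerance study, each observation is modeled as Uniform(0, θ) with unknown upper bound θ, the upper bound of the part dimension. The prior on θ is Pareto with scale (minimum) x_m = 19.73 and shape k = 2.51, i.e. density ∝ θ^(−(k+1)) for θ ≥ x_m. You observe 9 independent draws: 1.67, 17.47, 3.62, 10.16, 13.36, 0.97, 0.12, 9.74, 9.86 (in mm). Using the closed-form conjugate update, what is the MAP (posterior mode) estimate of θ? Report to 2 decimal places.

A Pareto(scale x_m, shape k) prior on the upper bound θ of Uniform(0, θ) is conjugate: posterior is Pareto(max(x_m, max xᵢ), k + n).
Sample maximum = 17.47; prior scale x_m = 19.73 → posterior scale = max = 19.73.
Posterior shape = 2.51 + 9 = 11.51.
The Pareto density is decreasing on [x_m, ∞), so the mode is x_m = 19.73.

19.73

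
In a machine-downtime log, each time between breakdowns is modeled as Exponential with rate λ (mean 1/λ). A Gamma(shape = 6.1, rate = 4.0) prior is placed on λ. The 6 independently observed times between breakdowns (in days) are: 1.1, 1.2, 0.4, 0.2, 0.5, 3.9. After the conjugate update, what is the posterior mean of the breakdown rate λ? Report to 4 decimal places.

With a Gamma(shape α, rate β) prior on the exponential rate λ, the posterior after n observations with total T = Σxᵢ is Gamma(α+n, β+T).
Sum of observations T = 7.3 days; n = 6.
Posterior: Gamma(6.1+6, 4.0+7.3) = Gamma(12.1, 11.3).
Posterior mean of λ = α/β = 12.1/11.3 = 1.0708.

1.0708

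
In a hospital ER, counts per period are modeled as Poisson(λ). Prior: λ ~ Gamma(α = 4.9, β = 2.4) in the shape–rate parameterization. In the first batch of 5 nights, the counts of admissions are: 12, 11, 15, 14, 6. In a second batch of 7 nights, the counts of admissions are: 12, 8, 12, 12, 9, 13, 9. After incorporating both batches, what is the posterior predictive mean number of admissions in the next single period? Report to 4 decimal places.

With a Gamma(shape α, rate β) prior, the Poisson likelihood is conjugate: the posterior is Gamma(α + ΣXᵢ, β + n).
Batch 1: sum of counts S = 58 over n = 5 nights.
After batch 1: Gamma(α+S, β+n) = Gamma(4.9+58, 2.4+5) = Gamma(62.9, 7.4).
Batch 2: sum of counts S = 75 over n = 7 nights.
After batch 2: Gamma(α+S, β+n) = Gamma(62.9+75, 7.4+7) = Gamma(137.9, 14.4).
The predictive distribution for one future period is NegBinom with mean α/β = 9.5764.

9.5764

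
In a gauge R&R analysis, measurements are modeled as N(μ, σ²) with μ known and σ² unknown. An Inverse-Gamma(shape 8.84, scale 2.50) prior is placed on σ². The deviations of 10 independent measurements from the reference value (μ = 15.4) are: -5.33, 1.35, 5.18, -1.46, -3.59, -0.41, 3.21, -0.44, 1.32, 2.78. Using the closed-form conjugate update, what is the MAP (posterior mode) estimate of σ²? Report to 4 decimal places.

3.2756

With known mean μ and an Inverse-Gamma(α, β) prior on σ², the Normal likelihood is conjugate: posterior is Inv-Gamma(α + n/2, β + Σ(xᵢ−μ)²/2).
Σ(xᵢ−μ)² = (-5.33)² + (1.35)² + (5.18)² + (-1.46)² + (-3.59)² + (-0.41)² + (3.21)² + (-0.44)² + (1.32)² + (2.78)² = 92.2201.
Posterior: Inv-Gamma(8.84 + 10/2, 2.50 + 92.2201/2) = Inv-Gamma(13.84, 48.61005).
Mode = β/(α+1) = 48.61005/14.84 = 3.2756.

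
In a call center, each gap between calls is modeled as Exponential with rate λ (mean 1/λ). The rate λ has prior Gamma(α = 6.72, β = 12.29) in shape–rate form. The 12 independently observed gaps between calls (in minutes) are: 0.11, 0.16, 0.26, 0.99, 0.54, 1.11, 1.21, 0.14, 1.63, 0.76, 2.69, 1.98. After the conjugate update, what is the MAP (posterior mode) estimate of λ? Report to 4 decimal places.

With a Gamma(shape α, rate β) prior on the exponential rate λ, the posterior after n observations with total T = Σxᵢ is Gamma(α+n, β+T).
Sum of observations T = 11.58 minutes; n = 12.
Posterior: Gamma(6.72+12, 12.29+11.58) = Gamma(18.72, 23.87).
Mode = (α−1)/β = 0.7424.

0.7424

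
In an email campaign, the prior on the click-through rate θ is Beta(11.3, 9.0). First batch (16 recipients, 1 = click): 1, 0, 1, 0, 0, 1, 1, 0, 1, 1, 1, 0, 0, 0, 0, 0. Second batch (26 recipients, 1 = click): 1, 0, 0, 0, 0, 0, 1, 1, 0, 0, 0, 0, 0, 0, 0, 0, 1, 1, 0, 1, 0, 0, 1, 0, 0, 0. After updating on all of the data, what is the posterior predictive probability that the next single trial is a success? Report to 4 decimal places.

0.4061

The Beta prior is conjugate to a Binomial/Bernoulli likelihood; the update adds successes to α and failures to β.
After batch 1: Beta(11.3+7, 9.0+9) = Beta(18.3, 18.0).
After batch 2: Beta(18.3+7, 18.0+19) = Beta(25.3, 37.0).
For a single future Bernoulli trial, P(success | data) = α/(α+β) = 0.4061.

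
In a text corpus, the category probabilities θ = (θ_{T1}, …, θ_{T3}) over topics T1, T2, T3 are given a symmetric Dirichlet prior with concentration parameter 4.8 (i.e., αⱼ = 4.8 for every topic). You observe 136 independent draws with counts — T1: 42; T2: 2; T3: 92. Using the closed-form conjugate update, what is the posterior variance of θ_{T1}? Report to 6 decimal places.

The Dirichlet prior is conjugate to the Multinomial likelihood: each posterior αⱼ = prior αⱼ + observed count nⱼ.
Posterior concentration: (46.8, 6.8, 96.8), total = 150.4.
Var[θ_j] = α_j(Σα−α_j)/((Σα)²(Σα+1)) = 46.8·103.6/(150.4²·151.4) = 0.001416.

0.001416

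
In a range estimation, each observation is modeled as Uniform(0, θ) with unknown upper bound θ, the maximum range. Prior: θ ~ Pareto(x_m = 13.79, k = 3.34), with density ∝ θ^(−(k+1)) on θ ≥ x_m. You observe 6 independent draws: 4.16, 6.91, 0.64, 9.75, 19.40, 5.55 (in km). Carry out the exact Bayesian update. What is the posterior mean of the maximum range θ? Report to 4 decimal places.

21.7261

A Pareto(scale x_m, shape k) prior on the upper bound θ of Uniform(0, θ) is conjugate: posterior is Pareto(max(x_m, max xᵢ), k + n).
Sample maximum = 19.40; prior scale x_m = 13.79 → posterior scale = max = 19.40.
Posterior shape = 3.34 + 6 = 9.34.
E[θ|data] = k·x_m/(k−1) = 9.34·19.40/8.34 = 21.7261.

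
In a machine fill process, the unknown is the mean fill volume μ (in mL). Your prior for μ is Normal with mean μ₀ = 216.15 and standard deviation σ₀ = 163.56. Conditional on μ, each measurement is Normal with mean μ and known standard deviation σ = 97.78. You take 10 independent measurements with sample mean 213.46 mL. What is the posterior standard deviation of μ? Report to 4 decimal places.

30.3826

For Normal data with known variance σ², a Normal(μ₀, σ₀²) prior on μ is conjugate. Posterior precision = 1/σ₀² + n/σ²; posterior mean is the precision-weighted average of μ₀ and x̄.
σ₀² = 163.56² = 26751.8736, σ² = 97.78² = 9560.9284; σ² + n·σ₀² = 9560.9284 + 10·26751.8736 = 277079.6644.
Posterior precision = 1/σ₀² + n/σ² = 1/26751.8736 + 10/9560.9284 = (σ² + n·σ₀²)/(σ₀²σ²) = 277079.6644/(26751.8736·9560.9284); posterior variance σₙ² = σ₀²σ²/(σ² + n·σ₀²) = 26751.8736·9560.9284/277079.6644 = 923.101840.
Posterior SD = √σₙ² = √(26751.8736·9560.9284/277079.6644) = 30.3826.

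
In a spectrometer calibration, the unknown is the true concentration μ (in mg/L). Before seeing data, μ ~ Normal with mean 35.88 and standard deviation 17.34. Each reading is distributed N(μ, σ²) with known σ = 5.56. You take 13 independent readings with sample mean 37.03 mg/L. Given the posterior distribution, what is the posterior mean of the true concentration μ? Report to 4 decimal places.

For Normal data with known variance σ², a Normal(μ₀, σ₀²) prior on μ is conjugate. Posterior precision = 1/σ₀² + n/σ²; posterior mean is the precision-weighted average of μ₀ and x̄.
n·x̄ = 13·37.03 = 481.39.
σ₀² = 17.34² = 300.6756, σ² = 5.56² = 30.9136; σ² + n·σ₀² = 30.9136 + 13·300.6756 = 3939.6964.
Posterior mean = (μ₀/σ₀² + n·x̄/σ²)/(1/σ₀² + n/σ²) = (σ²·μ₀ + σ₀²·n·x̄)/(σ² + n·σ₀²) = (30.9136·35.88 + 300.6756·481.39)/3939.6964 = 145851.407052/3939.6964 = 37.0210.

37.0210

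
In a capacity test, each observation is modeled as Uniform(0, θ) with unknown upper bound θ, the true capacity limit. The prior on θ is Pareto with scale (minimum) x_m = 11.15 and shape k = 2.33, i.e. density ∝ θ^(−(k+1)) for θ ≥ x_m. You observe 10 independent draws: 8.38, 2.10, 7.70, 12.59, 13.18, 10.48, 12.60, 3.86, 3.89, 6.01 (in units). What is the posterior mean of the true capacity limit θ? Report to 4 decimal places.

A Pareto(scale x_m, shape k) prior on the upper bound θ of Uniform(0, θ) is conjugate: posterior is Pareto(max(x_m, max xᵢ), k + n).
Sample maximum = 13.18; prior scale x_m = 11.15 → posterior scale = max = 13.18.
Posterior shape = 2.33 + 10 = 12.33.
E[θ|data] = k·x_m/(k−1) = 12.33·13.18/11.33 = 14.3433.

14.3433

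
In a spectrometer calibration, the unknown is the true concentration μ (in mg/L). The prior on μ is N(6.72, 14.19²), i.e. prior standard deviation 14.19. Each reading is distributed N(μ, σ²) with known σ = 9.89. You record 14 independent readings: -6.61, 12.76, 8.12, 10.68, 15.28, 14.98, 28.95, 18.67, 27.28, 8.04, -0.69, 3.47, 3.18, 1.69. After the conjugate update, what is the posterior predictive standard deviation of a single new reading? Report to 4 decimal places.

For Normal data with known variance σ², a Normal(μ₀, σ₀²) prior on μ is conjugate. Posterior precision = 1/σ₀² + n/σ²; posterior mean is the precision-weighted average of μ₀ and x̄.
σ₀² = 14.19² = 201.3561, σ² = 9.89² = 97.8121; σ² + n·σ₀² = 97.8121 + 14·201.3561 = 2916.7975.
Posterior precision = 1/σ₀² + n/σ² = 1/201.3561 + 14/97.8121 = (σ² + n·σ₀²)/(σ₀²σ²) = 2916.7975/(201.3561·97.8121); posterior variance σₙ² = σ₀²σ²/(σ² + n·σ₀²) = 201.3561·97.8121/2916.7975 = 6.752290.
Predictive variance for one new observation = σₙ² + σ² = 201.3561·97.8121/2916.7975 + 97.8121 = σ²·(σ₀² + 2916.7975)/2916.7975 = 97.8121·3118.1536/2916.7975 = 104.564390; SD = √(97.8121·3118.1536/2916.7975) = 10.2257.

10.2257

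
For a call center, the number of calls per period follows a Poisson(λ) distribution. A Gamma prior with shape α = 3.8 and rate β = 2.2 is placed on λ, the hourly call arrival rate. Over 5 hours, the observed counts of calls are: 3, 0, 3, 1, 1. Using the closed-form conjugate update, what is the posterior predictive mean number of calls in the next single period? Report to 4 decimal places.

1.6389

With a Gamma(shape α, rate β) prior, the Poisson likelihood is conjugate: the posterior is Gamma(α + ΣXᵢ, β + n).
Sum of counts S = 8 over n = 5 hours.
Posterior: Gamma(α+S, β+n) = Gamma(3.8+8, 2.2+5) = Gamma(11.8, 7.2).
The predictive distribution for one future period is NegBinom with mean α/β = 1.6389.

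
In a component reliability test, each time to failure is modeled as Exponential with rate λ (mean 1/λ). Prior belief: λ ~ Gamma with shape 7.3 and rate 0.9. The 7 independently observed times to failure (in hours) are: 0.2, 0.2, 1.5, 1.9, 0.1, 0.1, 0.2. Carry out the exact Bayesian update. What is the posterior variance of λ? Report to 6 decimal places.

0.549789

With a Gamma(shape α, rate β) prior on the exponential rate λ, the posterior after n observations with total T = Σxᵢ is Gamma(α+n, β+T).
Sum of observations T = 4.2 hours; n = 7.
Posterior: Gamma(7.3+7, 0.9+4.2) = Gamma(14.3, 5.1).
Var = α/β² = 0.549789.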